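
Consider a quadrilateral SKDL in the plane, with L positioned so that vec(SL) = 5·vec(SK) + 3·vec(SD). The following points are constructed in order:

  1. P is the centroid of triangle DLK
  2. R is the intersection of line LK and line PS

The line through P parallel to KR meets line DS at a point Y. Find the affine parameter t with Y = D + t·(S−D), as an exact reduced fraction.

Assign S = (0, 0), K = (1, 0), D = (0, 1), L = (5, 3) — the answer is frame-independent, so this choice is without loss of generality.
1. P is the centroid of triangle DLK ⇒ P = (2, 4/3)
2. R is the intersection of line LK and line PS ⇒ R = (9, 6)
through P parallel to KR: direction (8, 6); meets DS at Y = (0, -1/6)
Y = D + t·(S−D) with t = 7/6

t = 7/6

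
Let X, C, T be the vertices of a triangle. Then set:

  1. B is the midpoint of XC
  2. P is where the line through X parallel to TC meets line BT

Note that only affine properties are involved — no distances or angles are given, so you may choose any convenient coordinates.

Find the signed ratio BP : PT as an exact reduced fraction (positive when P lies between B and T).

BP:PT = -1/2

Set X = (0, 0), C = (1, 0), T = (0, 1); any affine frame gives the same invariant.
1. B is the midpoint of XC ⇒ B = (1/2, 0)
2. P is where the line through X parallel to TC meets line BT ⇒ P = (1, -1)
P = B + t·(T−B) with t = -1, so BP:PT = t:(1−t) = -1:2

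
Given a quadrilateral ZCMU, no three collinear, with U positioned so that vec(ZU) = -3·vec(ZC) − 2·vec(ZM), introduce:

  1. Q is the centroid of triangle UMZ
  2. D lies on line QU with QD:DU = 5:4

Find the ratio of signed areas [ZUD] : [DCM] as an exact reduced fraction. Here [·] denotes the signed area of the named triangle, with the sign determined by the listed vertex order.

[ZUD]:[DCM] = -6/59

Work in coordinates with Z = (0, 0), C = (1, 0), M = (0, 1), U = (-3, -2).
1. Q is the centroid of triangle UMZ ⇒ Q = (-1, -1/3)
2. D lies on line QU with QD:DU = 5:4 ⇒ D = (-19/9, -34/27)
2·[ZUD] = -4/9, 2·[DCM] = 118/27
[ZUD]:[DCM] = -4/9:118/27 = -6/59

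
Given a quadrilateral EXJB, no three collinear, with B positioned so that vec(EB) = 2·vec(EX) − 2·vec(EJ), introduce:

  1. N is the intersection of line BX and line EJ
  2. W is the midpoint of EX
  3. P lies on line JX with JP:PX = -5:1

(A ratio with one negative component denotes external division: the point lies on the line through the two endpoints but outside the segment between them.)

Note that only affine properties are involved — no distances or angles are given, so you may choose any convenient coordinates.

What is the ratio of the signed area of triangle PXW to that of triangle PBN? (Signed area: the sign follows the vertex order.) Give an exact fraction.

Work in coordinates with E = (0, 0), X = (1, 0), J = (0, 1), B = (2, -2).
1. N is the intersection of line BX and line EJ ⇒ N = (0, 2)
2. W is the midpoint of EX ⇒ W = (1/2, 0)
3. P lies on line JX with JP:PX = -5:1 ⇒ P = (5/4, -1/4)
2·[PXW] = 1/8, 2·[PBN] = -1/2
[PXW]:[PBN] = 1/8:-1/2 = -1/4

[PXW]:[PBN] = -1/4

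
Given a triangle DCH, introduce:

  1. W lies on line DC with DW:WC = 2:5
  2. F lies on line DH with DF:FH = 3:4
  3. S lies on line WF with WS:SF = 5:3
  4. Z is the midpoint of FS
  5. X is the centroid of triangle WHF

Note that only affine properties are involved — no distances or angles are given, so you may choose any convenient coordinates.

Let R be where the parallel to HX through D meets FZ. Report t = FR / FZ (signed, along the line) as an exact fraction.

Set D = (0, 0), C = (1, 0), H = (0, 1); any affine frame gives the same invariant.
1. W lies on line DC with DW:WC = 2:5 ⇒ W = (2/7, 0)
2. F lies on line DH with DF:FH = 3:4 ⇒ F = (0, 3/7)
3. S lies on line WF with WS:SF = 5:3 ⇒ S = (3/28, 15/56)
4. Z is the midpoint of FS ⇒ Z = (3/56, 39/112)
5. X is the centroid of triangle WHF ⇒ X = (2/21, 10/21)
through D parallel to HX: direction (2/21, -11/21); meets FZ at R = (-3/28, 33/56)
R = F + t·(Z−F) with t = -2

t = -2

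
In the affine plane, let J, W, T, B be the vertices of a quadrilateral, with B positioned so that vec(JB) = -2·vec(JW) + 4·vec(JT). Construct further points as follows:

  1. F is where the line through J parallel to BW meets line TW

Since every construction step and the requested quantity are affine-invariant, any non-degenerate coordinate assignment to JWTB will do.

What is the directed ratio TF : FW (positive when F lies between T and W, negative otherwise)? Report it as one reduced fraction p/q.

Work in coordinates with J = (0, 0), W = (1, 0), T = (0, 1), B = (-2, 4).
1. F is where the line through J parallel to BW meets line TW ⇒ F = (-3, 4)
F = T + t·(W−T) with t = -3, so TF:FW = t:(1−t) = -3:4

TF:FW = -3/4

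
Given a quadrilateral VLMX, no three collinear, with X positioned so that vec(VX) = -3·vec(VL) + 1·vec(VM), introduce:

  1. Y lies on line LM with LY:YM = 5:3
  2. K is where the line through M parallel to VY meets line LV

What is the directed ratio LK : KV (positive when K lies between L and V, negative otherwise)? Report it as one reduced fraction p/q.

Work in coordinates with V = (0, 0), L = (1, 0), M = (0, 1), X = (-3, 1).
1. Y lies on line LM with LY:YM = 5:3 ⇒ Y = (3/8, 5/8)
2. K is where the line through M parallel to VY meets line LV ⇒ K = (-3/5, 0)
K = L + t·(V−L) with t = 8/5, so LK:KV = t:(1−t) = 8/5:-3/5

LK:KV = -8/3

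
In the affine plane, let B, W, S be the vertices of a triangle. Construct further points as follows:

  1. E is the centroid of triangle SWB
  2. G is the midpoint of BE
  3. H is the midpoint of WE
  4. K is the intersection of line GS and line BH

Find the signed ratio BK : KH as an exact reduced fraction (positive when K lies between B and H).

Work in coordinates with B = (0, 0), W = (1, 0), S = (0, 1).
1. E is the centroid of triangle SWB ⇒ E = (1/3, 1/3)
2. G is the midpoint of BE ⇒ G = (1/6, 1/6)
3. H is the midpoint of WE ⇒ H = (2/3, 1/6)
4. K is the intersection of line GS and line BH ⇒ K = (4/21, 1/21)
K = B + t·(H−B) with t = 2/7, so BK:KH = t:(1−t) = 2/7:5/7

BK:KH = 2/5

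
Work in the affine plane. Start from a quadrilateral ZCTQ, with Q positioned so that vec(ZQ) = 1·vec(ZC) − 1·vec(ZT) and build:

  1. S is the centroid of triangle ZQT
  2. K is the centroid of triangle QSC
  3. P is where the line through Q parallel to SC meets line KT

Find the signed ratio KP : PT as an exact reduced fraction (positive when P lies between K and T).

Work in coordinates with Z = (0, 0), C = (1, 0), T = (0, 1), Q = (1, -1).
1. S is the centroid of triangle ZQT ⇒ S = (1/3, 0)
2. K is the centroid of triangle QSC ⇒ K = (7/9, -1/3)
3. P is where the line through Q parallel to SC meets line KT ⇒ P = (7/6, -1)
P = K + t·(T−K) with t = -1/2, so KP:PT = t:(1−t) = -1/2:3/2

KP:PT = -1/3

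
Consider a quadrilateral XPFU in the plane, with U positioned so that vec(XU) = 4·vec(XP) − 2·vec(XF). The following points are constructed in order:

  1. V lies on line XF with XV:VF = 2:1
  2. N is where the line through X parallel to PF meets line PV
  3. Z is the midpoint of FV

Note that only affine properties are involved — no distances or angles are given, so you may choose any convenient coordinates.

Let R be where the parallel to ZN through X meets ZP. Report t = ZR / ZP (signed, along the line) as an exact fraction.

Choose coordinates X = (0, 0), P = (1, 0), F = (0, 1), U = (4, -2).
1. V lies on line XF with XV:VF = 2:1 ⇒ V = (0, 2/3)
2. N is where the line through X parallel to PF meets line PV ⇒ N = (-2, 2)
3. Z is the midpoint of FV ⇒ Z = (0, 5/6)
through X parallel to ZN: direction (-2, 7/6); meets ZP at R = (10/3, -35/18)
R = Z + t·(P−Z) with t = 10/3

t = 10/3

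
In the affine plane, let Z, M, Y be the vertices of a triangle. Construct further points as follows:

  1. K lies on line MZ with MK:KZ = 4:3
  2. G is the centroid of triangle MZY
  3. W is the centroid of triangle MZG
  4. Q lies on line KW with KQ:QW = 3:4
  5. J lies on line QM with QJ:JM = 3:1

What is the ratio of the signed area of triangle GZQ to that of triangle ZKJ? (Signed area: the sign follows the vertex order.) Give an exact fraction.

Choose coordinates Z = (0, 0), M = (1, 0), Y = (0, 1).
1. K lies on line MZ with MK:KZ = 4:3 ⇒ K = (3/7, 0)
2. G is the centroid of triangle MZY ⇒ G = (1/3, 1/3)
3. W is the centroid of triangle MZG ⇒ W = (4/9, 1/9)
4. Q lies on line KW with KQ:QW = 3:4 ⇒ Q = (64/147, 1/21)
5. J lies on line QM with QJ:JM = 3:1 ⇒ J = (505/588, 1/84)
2·[GZQ] = 19/147, 2·[ZKJ] = 1/196
[GZQ]:[ZKJ] = 19/147:1/196 = 76/3

[GZQ]:[ZKJ] = 76/3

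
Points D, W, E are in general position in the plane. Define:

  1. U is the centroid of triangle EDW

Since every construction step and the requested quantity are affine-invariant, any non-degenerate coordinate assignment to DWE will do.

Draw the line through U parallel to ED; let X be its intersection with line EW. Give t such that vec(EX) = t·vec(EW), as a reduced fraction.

t = 1/3

Set D = (0, 0), W = (1, 0), E = (0, 1); any affine frame gives the same invariant.
1. U is the centroid of triangle EDW ⇒ U = (1/3, 1/3)
through U parallel to ED: direction (0, -1); meets EW at X = (1/3, 2/3)
X = E + t·(W−E) with t = 1/3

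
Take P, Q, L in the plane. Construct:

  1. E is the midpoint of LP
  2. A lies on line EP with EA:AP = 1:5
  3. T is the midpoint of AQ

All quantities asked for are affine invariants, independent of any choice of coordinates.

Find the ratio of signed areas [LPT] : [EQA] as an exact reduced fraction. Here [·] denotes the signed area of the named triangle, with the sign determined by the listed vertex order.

Set P = (0, 0), Q = (1, 0), L = (0, 1); any affine frame gives the same invariant.
1. E is the midpoint of LP ⇒ E = (0, 1/2)
2. A lies on line EP with EA:AP = 1:5 ⇒ A = (0, 5/12)
3. T is the midpoint of AQ ⇒ T = (1/2, 5/24)
2·[LPT] = 1/2, 2·[EQA] = -1/12
[LPT]:[EQA] = 1/2:-1/12 = -6

[LPT]:[EQA] = -6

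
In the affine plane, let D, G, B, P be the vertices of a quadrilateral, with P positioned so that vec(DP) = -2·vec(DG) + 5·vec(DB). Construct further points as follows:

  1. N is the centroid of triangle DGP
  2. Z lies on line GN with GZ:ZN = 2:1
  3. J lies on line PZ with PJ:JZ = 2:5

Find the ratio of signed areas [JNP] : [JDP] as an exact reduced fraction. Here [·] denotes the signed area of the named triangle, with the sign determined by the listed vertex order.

[JNP]:[JDP] = 1/5

Choose coordinates D = (0, 0), G = (1, 0), B = (0, 1), P = (-2, 5).
1. N is the centroid of triangle DGP ⇒ N = (-1/3, 5/3)
2. Z lies on line GN with GZ:ZN = 2:1 ⇒ Z = (1/9, 10/9)
3. J lies on line PZ with PJ:JZ = 2:5 ⇒ J = (-88/63, 35/9)
2·[JNP] = -10/63, 2·[JDP] = -50/63
[JNP]:[JDP] = -10/63:-50/63 = 1/5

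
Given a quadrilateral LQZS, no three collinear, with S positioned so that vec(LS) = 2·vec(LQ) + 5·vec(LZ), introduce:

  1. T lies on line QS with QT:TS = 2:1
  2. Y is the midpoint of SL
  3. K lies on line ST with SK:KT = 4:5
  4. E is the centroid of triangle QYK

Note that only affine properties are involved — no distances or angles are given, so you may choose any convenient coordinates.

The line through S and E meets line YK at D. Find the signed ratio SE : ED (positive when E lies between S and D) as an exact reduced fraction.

Work in coordinates with L = (0, 0), Q = (1, 0), Z = (0, 1), S = (2, 5).
1. T lies on line QS with QT:TS = 2:1 ⇒ T = (5/3, 10/3)
2. Y is the midpoint of SL ⇒ Y = (1, 5/2)
3. K lies on line ST with SK:KT = 4:5 ⇒ K = (50/27, 115/27)
4. E is the centroid of triangle QYK ⇒ E = (104/81, 365/162)
line SE meets YK at D = (1658/945, 767/189)
E = S + t·(D−S) with t = 35/12, so SE:ED = 35/12:-23/12

SE:ED = -35/23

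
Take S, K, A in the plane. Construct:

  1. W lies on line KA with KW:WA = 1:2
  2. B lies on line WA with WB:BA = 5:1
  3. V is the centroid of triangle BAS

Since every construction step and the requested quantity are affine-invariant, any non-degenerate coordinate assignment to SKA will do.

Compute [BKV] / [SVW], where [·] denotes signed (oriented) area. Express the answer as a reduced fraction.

Work in coordinates with S = (0, 0), K = (1, 0), A = (0, 1).
1. W lies on line KA with KW:WA = 1:2 ⇒ W = (2/3, 1/3)
2. B lies on line WA with WB:BA = 5:1 ⇒ B = (1/9, 8/9)
3. V is the centroid of triangle BAS ⇒ V = (1/27, 17/27)
2·[BKV] = -8/27, 2·[SVW] = -11/27
[BKV]:[SVW] = -8/27:-11/27 = 8/11

[BKV]:[SVW] = 8/11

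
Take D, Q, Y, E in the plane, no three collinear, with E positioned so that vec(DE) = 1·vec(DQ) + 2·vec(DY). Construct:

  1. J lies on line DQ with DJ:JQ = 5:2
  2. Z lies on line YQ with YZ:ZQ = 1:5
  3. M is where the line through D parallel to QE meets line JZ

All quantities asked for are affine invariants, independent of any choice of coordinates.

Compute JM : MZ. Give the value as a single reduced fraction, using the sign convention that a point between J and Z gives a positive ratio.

JM:MZ = -30/7

Assign D = (0, 0), Q = (1, 0), Y = (0, 1), E = (1, 2) — the answer is frame-independent, so this choice is without loss of generality.
1. J lies on line DQ with DJ:JQ = 5:2 ⇒ J = (5/7, 0)
2. Z lies on line YQ with YZ:ZQ = 1:5 ⇒ Z = (1/6, 5/6)
3. M is where the line through D parallel to QE meets line JZ ⇒ M = (0, 25/23)
M = J + t·(Z−J) with t = 30/23, so JM:MZ = t:(1−t) = 30/23:-7/23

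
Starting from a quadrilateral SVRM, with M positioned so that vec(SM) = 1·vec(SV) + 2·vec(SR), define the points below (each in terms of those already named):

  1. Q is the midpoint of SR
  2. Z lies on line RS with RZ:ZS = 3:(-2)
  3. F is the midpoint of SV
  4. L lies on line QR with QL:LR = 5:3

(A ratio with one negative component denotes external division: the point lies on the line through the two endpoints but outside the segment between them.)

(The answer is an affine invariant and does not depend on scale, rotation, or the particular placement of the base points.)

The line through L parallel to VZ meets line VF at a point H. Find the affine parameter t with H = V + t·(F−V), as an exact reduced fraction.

t = 45/16

Set S = (0, 0), V = (1, 0), R = (0, 1), M = (1, 2); any affine frame gives the same invariant.
1. Q is the midpoint of SR ⇒ Q = (0, 1/2)
2. Z lies on line RS with RZ:ZS = 3:(-2) ⇒ Z = (0, -2)
3. F is the midpoint of SV ⇒ F = (1/2, 0)
4. L lies on line QR with QL:LR = 5:3 ⇒ L = (0, 13/16)
through L parallel to VZ: direction (-1, -2); meets VF at H = (-13/32, 0)
H = V + t·(F−V) with t = 45/16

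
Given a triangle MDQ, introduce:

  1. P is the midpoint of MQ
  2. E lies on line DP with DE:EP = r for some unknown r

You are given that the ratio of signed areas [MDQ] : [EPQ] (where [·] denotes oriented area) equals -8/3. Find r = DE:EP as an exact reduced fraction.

Work in coordinates with M = (0, 0), D = (1, 0), Q = (0, 1).
1. P is the midpoint of MQ ⇒ P = (0, 1/2)
2. With DE:EP = r, write λ = r/(r+1) so E = D + λ·(P−D); E is affine-linear in λ
Every point depending on E is an affine combination of E and λ-independent points, so each such coordinate is linear in λ; the λ² term in each signed area is a multiple of (P−D)×(P−D) = 0, so 2·[MDQ] and 2·[EPQ] are each linear in λ. Evaluating at λ=0 and λ=1:
  2·[MDQ] = 1,   2·[EPQ] = 1/2·λ − 1/2
So [MDQ]:[EPQ] = (1) / (1/2·λ − 1/2). Setting this equal to -8/3:
  1 = -8/3·(1/2·λ − 1/2)  ⇒  λ = 1/4
Then r = λ/(1−λ) = (1/4)/(3/4) = 1/3. Check: with r = 1/3, E = (3/4, 1/8) and [MDQ]:[EPQ] = -8/3 as required.

r = 1/3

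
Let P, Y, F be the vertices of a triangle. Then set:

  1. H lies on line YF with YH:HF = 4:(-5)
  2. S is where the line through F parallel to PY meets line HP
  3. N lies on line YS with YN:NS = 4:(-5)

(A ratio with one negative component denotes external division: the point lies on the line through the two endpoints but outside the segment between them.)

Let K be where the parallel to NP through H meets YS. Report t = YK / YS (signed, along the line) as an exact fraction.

t = -24

Choose coordinates P = (0, 0), Y = (1, 0), F = (0, 1).
1. H lies on line YF with YH:HF = 4:(-5) ⇒ H = (5, -4)
2. S is where the line through F parallel to PY meets line HP ⇒ S = (-5/4, 1)
3. N lies on line YS with YN:NS = 4:(-5) ⇒ N = (10, -4)
through H parallel to NP: direction (-10, 4); meets YS at K = (55, -24)
K = Y + t·(S−Y) with t = -24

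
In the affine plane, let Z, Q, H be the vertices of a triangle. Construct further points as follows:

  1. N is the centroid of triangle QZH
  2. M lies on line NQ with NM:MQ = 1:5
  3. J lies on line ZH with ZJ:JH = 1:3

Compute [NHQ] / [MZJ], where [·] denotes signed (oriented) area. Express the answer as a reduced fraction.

[NHQ]:[MZJ] = 3

Set Z = (0, 0), Q = (1, 0), H = (0, 1); any affine frame gives the same invariant.
1. N is the centroid of triangle QZH ⇒ N = (1/3, 1/3)
2. M lies on line NQ with NM:MQ = 1:5 ⇒ M = (4/9, 5/18)
3. J lies on line ZH with ZJ:JH = 1:3 ⇒ J = (0, 1/4)
2·[NHQ] = -1/3, 2·[MZJ] = -1/9
[NHQ]:[MZJ] = -1/3:-1/9 = 3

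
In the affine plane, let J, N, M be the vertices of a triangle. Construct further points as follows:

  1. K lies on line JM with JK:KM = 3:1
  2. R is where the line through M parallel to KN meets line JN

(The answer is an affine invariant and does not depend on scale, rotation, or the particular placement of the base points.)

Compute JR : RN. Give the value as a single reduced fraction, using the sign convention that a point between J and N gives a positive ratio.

JR:RN = -4

Assign J = (0, 0), N = (1, 0), M = (0, 1) — the answer is frame-independent, so this choice is without loss of generality.
1. K lies on line JM with JK:KM = 3:1 ⇒ K = (0, 3/4)
2. R is where the line through M parallel to KN meets line JN ⇒ R = (4/3, 0)
R = J + t·(N−J) with t = 4/3, so JR:RN = t:(1−t) = 4/3:-1/3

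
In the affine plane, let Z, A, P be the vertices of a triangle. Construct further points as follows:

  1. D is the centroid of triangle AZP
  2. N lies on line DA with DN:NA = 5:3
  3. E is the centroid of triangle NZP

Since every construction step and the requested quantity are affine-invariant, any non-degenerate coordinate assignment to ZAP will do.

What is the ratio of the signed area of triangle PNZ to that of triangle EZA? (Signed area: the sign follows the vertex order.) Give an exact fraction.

[PNZ]:[EZA] = -2

Choose coordinates Z = (0, 0), A = (1, 0), P = (0, 1).
1. D is the centroid of triangle AZP ⇒ D = (1/3, 1/3)
2. N lies on line DA with DN:NA = 5:3 ⇒ N = (3/4, 1/8)
3. E is the centroid of triangle NZP ⇒ E = (1/4, 3/8)
2·[PNZ] = -3/4, 2·[EZA] = 3/8
[PNZ]:[EZA] = -3/4:3/8 = -2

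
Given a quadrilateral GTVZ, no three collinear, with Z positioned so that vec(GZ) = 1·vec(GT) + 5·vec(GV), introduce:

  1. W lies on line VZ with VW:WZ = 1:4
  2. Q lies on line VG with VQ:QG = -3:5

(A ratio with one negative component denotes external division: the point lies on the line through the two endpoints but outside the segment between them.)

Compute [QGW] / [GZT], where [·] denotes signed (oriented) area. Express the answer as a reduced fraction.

Work in coordinates with G = (0, 0), T = (1, 0), V = (0, 1), Z = (1, 5).
1. W lies on line VZ with VW:WZ = 1:4 ⇒ W = (1/5, 9/5)
2. Q lies on line VG with VQ:QG = -3:5 ⇒ Q = (0, 5/2)
2·[QGW] = 1/2, 2·[GZT] = -5
[QGW]:[GZT] = 1/2:-5 = -1/10

[QGW]:[GZT] = -1/10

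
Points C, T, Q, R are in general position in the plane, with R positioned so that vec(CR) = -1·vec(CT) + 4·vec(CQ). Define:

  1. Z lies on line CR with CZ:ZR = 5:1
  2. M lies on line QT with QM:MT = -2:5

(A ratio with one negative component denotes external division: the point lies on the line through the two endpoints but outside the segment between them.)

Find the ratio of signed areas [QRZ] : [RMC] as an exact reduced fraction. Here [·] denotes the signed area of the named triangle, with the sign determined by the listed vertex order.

[QRZ]:[RMC] = 1/6

Set C = (0, 0), T = (1, 0), Q = (0, 1), R = (-1, 4); any affine frame gives the same invariant.
1. Z lies on line CR with CZ:ZR = 5:1 ⇒ Z = (-5/6, 10/3)
2. M lies on line QT with QM:MT = -2:5 ⇒ M = (-2/3, 5/3)
2·[QRZ] = 1/6, 2·[RMC] = 1
[QRZ]:[RMC] = 1/6:1 = 1/6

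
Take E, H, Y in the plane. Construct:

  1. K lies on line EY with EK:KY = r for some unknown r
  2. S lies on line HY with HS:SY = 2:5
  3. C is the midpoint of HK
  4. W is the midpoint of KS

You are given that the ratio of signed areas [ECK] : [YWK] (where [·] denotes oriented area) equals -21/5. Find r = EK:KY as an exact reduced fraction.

Work in coordinates with E = (0, 0), H = (1, 0), Y = (0, 1).
1. With EK:KY = r, write λ = r/(r+1) so K = E + λ·(Y−E); K is affine-linear in λ
2. S lies on line HY with HS:SY = 2:5 ⇒ S = (5/7, 2/7)
3. C is the midpoint of HK ⇒ C is an affine combination of earlier points and hence also affine-linear in λ
4. W is the midpoint of KS ⇒ W is an affine combination of earlier points and hence also affine-linear in λ
Every point depending on K is an affine combination of K and λ-independent points, so each such coordinate is linear in λ; the λ² term in each signed area is a multiple of (Y−E)×(Y−E) = 0, so 2·[ECK] and 2·[YWK] are each linear in λ. Evaluating at λ=0 and λ=1:
  2·[ECK] = 1/2·λ,   2·[YWK] = 5/14·λ − 5/14
So [ECK]:[YWK] = (1/2·λ) / (5/14·λ − 5/14). Setting this equal to -21/5:
  1/2·λ = -21/5·(5/14·λ − 5/14)  ⇒  λ = 3/4
Then r = λ/(1−λ) = (3/4)/(1/4) = 3. Check: with r = 3, K = (0, 3/4) and [ECK]:[YWK] = -21/5 as required.

r = 3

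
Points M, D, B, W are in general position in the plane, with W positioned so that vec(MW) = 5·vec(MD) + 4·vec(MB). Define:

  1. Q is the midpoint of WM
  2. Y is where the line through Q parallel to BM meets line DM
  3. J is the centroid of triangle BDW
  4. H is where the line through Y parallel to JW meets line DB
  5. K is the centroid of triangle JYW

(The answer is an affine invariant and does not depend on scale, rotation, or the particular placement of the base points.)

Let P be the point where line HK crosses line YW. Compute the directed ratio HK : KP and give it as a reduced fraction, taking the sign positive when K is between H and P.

HK:KP = -5/32

Work in coordinates with M = (0, 0), D = (1, 0), B = (0, 1), W = (5, 4).
1. Q is the midpoint of WM ⇒ Q = (5/2, 2)
2. Y is where the line through Q parallel to BM meets line DM ⇒ Y = (5/2, 0)
3. J is the centroid of triangle BDW ⇒ J = (2, 5/3)
4. H is where the line through Y parallel to JW meets line DB ⇒ H = (53/32, -21/32)
5. K is the centroid of triangle JYW ⇒ K = (19/6, 17/9)
line HK meets YW at P = (-13/2, -72/5)
K = H + t·(P−H) with t = -5/27, so HK:KP = -5/27:32/27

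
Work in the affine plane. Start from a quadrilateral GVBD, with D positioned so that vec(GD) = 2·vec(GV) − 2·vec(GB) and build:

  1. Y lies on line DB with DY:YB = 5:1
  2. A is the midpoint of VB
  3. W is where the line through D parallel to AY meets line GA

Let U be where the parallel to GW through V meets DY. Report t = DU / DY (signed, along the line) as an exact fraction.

t = 18/25

Set G = (0, 0), V = (1, 0), B = (0, 1), D = (2, -2); any affine frame gives the same invariant.
1. Y lies on line DB with DY:YB = 5:1 ⇒ Y = (1/3, 1/2)
2. A is the midpoint of VB ⇒ A = (1/2, 1/2)
3. W is where the line through D parallel to AY meets line GA ⇒ W = (-2, -2)
through V parallel to GW: direction (-2, -2); meets DY at U = (4/5, -1/5)
U = D + t·(Y−D) with t = 18/25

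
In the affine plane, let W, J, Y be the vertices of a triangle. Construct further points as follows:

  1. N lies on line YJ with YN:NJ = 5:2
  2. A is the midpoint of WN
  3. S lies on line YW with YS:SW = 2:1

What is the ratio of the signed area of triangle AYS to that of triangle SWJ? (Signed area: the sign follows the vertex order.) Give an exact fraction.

[AYS]:[SWJ] = 5/7

Choose coordinates W = (0, 0), J = (1, 0), Y = (0, 1).
1. N lies on line YJ with YN:NJ = 5:2 ⇒ N = (5/7, 2/7)
2. A is the midpoint of WN ⇒ A = (5/14, 1/7)
3. S lies on line YW with YS:SW = 2:1 ⇒ S = (0, 1/3)
2·[AYS] = 5/21, 2·[SWJ] = 1/3
[AYS]:[SWJ] = 5/21:1/3 = 5/7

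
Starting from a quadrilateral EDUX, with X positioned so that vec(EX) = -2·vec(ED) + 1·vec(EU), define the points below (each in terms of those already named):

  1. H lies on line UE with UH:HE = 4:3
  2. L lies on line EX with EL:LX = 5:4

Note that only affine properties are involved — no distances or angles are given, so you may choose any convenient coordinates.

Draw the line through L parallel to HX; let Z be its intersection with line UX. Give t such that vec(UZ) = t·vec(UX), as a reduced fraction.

Assign E = (0, 0), D = (1, 0), U = (0, 1), X = (-2, 1) — the answer is frame-independent, so this choice is without loss of generality.
1. H lies on line UE with UH:HE = 4:3 ⇒ H = (0, 3/7)
2. L lies on line EX with EL:LX = 5:4 ⇒ L = (-10/9, 5/9)
through L parallel to HX: direction (-2, 4/7); meets UX at Z = (-8/3, 1)
Z = U + t·(X−U) with t = 4/3

t = 4/3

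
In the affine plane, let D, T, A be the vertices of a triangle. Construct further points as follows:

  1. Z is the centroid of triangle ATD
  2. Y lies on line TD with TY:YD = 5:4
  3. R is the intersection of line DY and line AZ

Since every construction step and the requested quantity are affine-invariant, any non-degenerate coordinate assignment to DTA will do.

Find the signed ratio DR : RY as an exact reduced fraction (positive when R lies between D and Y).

Set D = (0, 0), T = (1, 0), A = (0, 1); any affine frame gives the same invariant.
1. Z is the centroid of triangle ATD ⇒ Z = (1/3, 1/3)
2. Y lies on line TD with TY:YD = 5:4 ⇒ Y = (4/9, 0)
3. R is the intersection of line DY and line AZ ⇒ R = (1/2, 0)
R = D + t·(Y−D) with t = 9/8, so DR:RY = t:(1−t) = 9/8:-1/8

DR:RY = -9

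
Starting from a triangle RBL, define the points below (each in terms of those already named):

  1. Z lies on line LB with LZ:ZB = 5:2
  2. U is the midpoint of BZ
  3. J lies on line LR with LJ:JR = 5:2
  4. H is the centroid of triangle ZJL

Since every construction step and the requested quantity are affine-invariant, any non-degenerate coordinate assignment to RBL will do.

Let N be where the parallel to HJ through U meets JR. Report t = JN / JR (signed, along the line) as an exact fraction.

t = 7/2

Set R = (0, 0), B = (1, 0), L = (0, 1); any affine frame gives the same invariant.
1. Z lies on line LB with LZ:ZB = 5:2 ⇒ Z = (5/7, 2/7)
2. U is the midpoint of BZ ⇒ U = (6/7, 1/7)
3. J lies on line LR with LJ:JR = 5:2 ⇒ J = (0, 2/7)
4. H is the centroid of triangle ZJL ⇒ H = (5/21, 11/21)
through U parallel to HJ: direction (-5/21, -5/21); meets JR at N = (0, -5/7)
N = J + t·(R−J) with t = 7/2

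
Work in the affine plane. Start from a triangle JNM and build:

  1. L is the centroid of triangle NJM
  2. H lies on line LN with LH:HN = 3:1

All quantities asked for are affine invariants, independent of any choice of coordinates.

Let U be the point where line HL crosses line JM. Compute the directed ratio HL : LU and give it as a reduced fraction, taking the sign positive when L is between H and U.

Assign J = (0, 0), N = (1, 0), M = (0, 1) — the answer is frame-independent, so this choice is without loss of generality.
1. L is the centroid of triangle NJM ⇒ L = (1/3, 1/3)
2. H lies on line LN with LH:HN = 3:1 ⇒ H = (5/6, 1/12)
line HL meets JM at U = (0, 1/2)
L = H + t·(U−H) with t = 3/5, so HL:LU = 3/5:2/5

HL:LU = 3/2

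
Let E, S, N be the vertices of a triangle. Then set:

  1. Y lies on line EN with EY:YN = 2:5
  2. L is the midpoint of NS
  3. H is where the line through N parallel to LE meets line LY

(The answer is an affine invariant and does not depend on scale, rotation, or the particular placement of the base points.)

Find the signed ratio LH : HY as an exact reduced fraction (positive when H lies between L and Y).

LH:HY = -7/5

Assign E = (0, 0), S = (1, 0), N = (0, 1) — the answer is frame-independent, so this choice is without loss of generality.
1. Y lies on line EN with EY:YN = 2:5 ⇒ Y = (0, 2/7)
2. L is the midpoint of NS ⇒ L = (1/2, 1/2)
3. H is where the line through N parallel to LE meets line LY ⇒ H = (-5/4, -1/4)
H = L + t·(Y−L) with t = 7/2, so LH:HY = t:(1−t) = 7/2:-5/2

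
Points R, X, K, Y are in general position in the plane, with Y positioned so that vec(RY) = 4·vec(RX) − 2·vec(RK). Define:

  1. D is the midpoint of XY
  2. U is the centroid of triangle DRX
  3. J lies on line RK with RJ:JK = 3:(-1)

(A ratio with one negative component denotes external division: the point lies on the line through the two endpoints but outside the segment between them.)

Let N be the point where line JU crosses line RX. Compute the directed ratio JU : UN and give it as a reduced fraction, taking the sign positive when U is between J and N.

Set R = (0, 0), X = (1, 0), K = (0, 1), Y = (4, -2); any affine frame gives the same invariant.
1. D is the midpoint of XY ⇒ D = (5/2, -1)
2. U is the centroid of triangle DRX ⇒ U = (7/6, -1/3)
3. J lies on line RK with RJ:JK = 3:(-1) ⇒ J = (0, 3/2)
line JU meets RX at N = (21/22, 0)
U = J + t·(N−J) with t = 11/9, so JU:UN = 11/9:-2/9

JU:UN = -11/2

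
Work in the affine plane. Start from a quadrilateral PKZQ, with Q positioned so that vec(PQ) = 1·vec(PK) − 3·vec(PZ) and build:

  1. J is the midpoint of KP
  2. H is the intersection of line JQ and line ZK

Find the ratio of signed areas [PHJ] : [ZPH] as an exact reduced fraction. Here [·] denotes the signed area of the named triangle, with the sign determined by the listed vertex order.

[PHJ]:[ZPH] = -3/4

Set P = (0, 0), K = (1, 0), Z = (0, 1), Q = (1, -3); any affine frame gives the same invariant.
1. J is the midpoint of KP ⇒ J = (1/2, 0)
2. H is the intersection of line JQ and line ZK ⇒ H = (2/5, 3/5)
2·[PHJ] = -3/10, 2·[ZPH] = 2/5
[PHJ]:[ZPH] = -3/10:2/5 = -3/4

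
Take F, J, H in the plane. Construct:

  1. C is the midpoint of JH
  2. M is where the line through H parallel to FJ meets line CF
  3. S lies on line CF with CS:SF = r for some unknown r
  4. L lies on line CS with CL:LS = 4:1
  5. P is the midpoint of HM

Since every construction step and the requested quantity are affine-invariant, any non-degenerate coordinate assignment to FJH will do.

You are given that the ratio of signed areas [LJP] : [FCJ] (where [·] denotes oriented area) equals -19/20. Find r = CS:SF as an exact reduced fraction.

Set F = (0, 0), J = (1, 0), H = (0, 1); any affine frame gives the same invariant.
1. C is the midpoint of JH ⇒ C = (1/2, 1/2)
2. M is where the line through H parallel to FJ meets line CF ⇒ M = (1, 1)
3. With CS:SF = r, write λ = r/(r+1) so S = C + λ·(F−C); S is affine-linear in λ
4. L lies on line CS with CL:LS = 4:1 ⇒ L is an affine combination of earlier points and hence also affine-linear in λ
5. P is the midpoint of HM ⇒ P = (1/2, 1)
Every point depending on S is an affine combination of S and λ-independent points, so each such coordinate is linear in λ; the λ² term in each signed area is a multiple of (F−C)×(F−C) = 0, so 2·[LJP] and 2·[FCJ] are each linear in λ. Evaluating at λ=0 and λ=1:
  2·[LJP] = 3/5·λ + 1/4,   2·[FCJ] = -1/2
So [LJP]:[FCJ] = (3/5·λ + 1/4) / (-1/2). Setting this equal to -19/20:
  3/5·λ + 1/4 = -19/20·(-1/2)  ⇒  λ = 3/8
Then r = λ/(1−λ) = (3/8)/(5/8) = 3/5. Check: with r = 3/5, S = (5/16, 5/16) and [LJP]:[FCJ] = -19/20 as required.

r = 3/5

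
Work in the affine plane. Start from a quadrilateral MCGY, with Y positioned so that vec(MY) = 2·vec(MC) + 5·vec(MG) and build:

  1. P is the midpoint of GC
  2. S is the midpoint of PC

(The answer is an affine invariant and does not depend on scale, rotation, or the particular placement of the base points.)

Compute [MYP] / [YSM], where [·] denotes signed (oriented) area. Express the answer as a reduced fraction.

Assign M = (0, 0), C = (1, 0), G = (0, 1), Y = (2, 5) — the answer is frame-independent, so this choice is without loss of generality.
1. P is the midpoint of GC ⇒ P = (1/2, 1/2)
2. S is the midpoint of PC ⇒ S = (3/4, 1/4)
2·[MYP] = -3/2, 2·[YSM] = -13/4
[MYP]:[YSM] = -3/2:-13/4 = 6/13

[MYP]:[YSM] = 6/13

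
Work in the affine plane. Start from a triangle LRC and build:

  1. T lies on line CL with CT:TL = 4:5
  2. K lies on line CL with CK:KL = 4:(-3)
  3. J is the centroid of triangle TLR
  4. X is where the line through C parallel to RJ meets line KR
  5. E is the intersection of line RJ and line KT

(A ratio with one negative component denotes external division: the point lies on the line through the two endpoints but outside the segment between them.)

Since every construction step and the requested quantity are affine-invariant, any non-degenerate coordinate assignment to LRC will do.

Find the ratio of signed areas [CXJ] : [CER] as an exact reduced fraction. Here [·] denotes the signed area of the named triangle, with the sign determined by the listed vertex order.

Set L = (0, 0), R = (1, 0), C = (0, 1); any affine frame gives the same invariant.
1. T lies on line CL with CT:TL = 4:5 ⇒ T = (0, 5/9)
2. K lies on line CL with CK:KL = 4:(-3) ⇒ K = (0, -3)
3. J is the centroid of triangle TLR ⇒ J = (1/3, 5/27)
4. X is where the line through C parallel to RJ meets line KR ⇒ X = (72/59, 39/59)
5. E is the intersection of line RJ and line KT ⇒ E = (0, 5/18)
2·[CXJ] = -52/59, 2·[CER] = 13/18
[CXJ]:[CER] = -52/59:13/18 = -72/59

[CXJ]:[CER] = -72/59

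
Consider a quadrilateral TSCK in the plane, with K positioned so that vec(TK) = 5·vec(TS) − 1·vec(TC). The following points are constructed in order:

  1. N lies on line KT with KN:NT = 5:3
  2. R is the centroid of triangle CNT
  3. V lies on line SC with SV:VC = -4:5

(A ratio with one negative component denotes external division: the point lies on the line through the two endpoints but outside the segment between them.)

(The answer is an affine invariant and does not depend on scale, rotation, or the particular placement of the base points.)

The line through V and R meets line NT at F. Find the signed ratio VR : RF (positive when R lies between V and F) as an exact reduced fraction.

VR:RF = -10

Set T = (0, 0), S = (1, 0), C = (0, 1), K = (5, -1); any affine frame gives the same invariant.
1. N lies on line KT with KN:NT = 5:3 ⇒ N = (15/8, -3/8)
2. R is the centroid of triangle CNT ⇒ R = (5/8, 5/24)
3. V lies on line SC with SV:VC = -4:5 ⇒ V = (5, -4)
line VR meets NT at F = (17/16, -17/80)
R = V + t·(F−V) with t = 10/9, so VR:RF = 10/9:-1/9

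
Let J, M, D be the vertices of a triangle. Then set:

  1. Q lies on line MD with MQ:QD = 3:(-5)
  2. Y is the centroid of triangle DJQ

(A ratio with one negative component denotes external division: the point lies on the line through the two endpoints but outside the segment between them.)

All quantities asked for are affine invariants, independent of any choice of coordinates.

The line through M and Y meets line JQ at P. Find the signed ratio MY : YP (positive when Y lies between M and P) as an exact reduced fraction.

MY:YP = 4/5

Assign J = (0, 0), M = (1, 0), D = (0, 1) — the answer is frame-independent, so this choice is without loss of generality.
1. Q lies on line MD with MQ:QD = 3:(-5) ⇒ Q = (5/2, -3/2)
2. Y is the centroid of triangle DJQ ⇒ Y = (5/6, -1/6)
line MY meets JQ at P = (5/8, -3/8)
Y = M + t·(P−M) with t = 4/9, so MY:YP = 4/9:5/9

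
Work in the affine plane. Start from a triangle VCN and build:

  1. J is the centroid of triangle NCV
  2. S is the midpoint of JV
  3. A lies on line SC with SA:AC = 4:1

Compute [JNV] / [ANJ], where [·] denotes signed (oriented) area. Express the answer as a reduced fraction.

[JNV]:[ANJ] = 10/7

Assign V = (0, 0), C = (1, 0), N = (0, 1) — the answer is frame-independent, so this choice is without loss of generality.
1. J is the centroid of triangle NCV ⇒ J = (1/3, 1/3)
2. S is the midpoint of JV ⇒ S = (1/6, 1/6)
3. A lies on line SC with SA:AC = 4:1 ⇒ A = (5/6, 1/30)
2·[JNV] = 1/3, 2·[ANJ] = 7/30
[JNV]:[ANJ] = 1/3:7/30 = 10/7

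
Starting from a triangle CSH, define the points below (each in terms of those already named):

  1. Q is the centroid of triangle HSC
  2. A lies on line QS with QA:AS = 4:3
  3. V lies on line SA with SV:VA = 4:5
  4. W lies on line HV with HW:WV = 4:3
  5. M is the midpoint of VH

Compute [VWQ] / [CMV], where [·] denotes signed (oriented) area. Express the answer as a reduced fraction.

[VWQ]:[CMV] = -102/385

Assign C = (0, 0), S = (1, 0), H = (0, 1) — the answer is frame-independent, so this choice is without loss of generality.
1. Q is the centroid of triangle HSC ⇒ Q = (1/3, 1/3)
2. A lies on line QS with QA:AS = 4:3 ⇒ A = (5/7, 1/7)
3. V lies on line SA with SV:VA = 4:5 ⇒ V = (55/63, 4/63)
4. W lies on line HV with HW:WV = 4:3 ⇒ W = (220/441, 205/441)
5. M is the midpoint of VH ⇒ M = (55/126, 67/126)
2·[VWQ] = 17/147, 2·[CMV] = -55/126
[VWQ]:[CMV] = 17/147:-55/126 = -102/385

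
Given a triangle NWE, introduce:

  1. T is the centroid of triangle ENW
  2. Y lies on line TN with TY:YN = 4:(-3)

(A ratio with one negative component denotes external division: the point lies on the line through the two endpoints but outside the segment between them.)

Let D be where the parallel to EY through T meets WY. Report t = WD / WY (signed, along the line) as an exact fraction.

Assign N = (0, 0), W = (1, 0), E = (0, 1) — the answer is frame-independent, so this choice is without loss of generality.
1. T is the centroid of triangle ENW ⇒ T = (1/3, 1/3)
2. Y lies on line TN with TY:YN = 4:(-3) ⇒ Y = (-1, -1)
through T parallel to EY: direction (-1, -2); meets WY at D = (-1/9, -5/9)
D = W + t·(Y−W) with t = 5/9

t = 5/9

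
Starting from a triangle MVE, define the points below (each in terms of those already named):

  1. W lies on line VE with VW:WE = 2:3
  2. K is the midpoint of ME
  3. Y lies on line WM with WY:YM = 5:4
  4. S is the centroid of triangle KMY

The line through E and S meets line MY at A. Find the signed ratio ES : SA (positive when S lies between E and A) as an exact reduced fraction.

Set M = (0, 0), V = (1, 0), E = (0, 1); any affine frame gives the same invariant.
1. W lies on line VE with VW:WE = 2:3 ⇒ W = (3/5, 2/5)
2. K is the midpoint of ME ⇒ K = (0, 1/2)
3. Y lies on line WM with WY:YM = 5:4 ⇒ Y = (4/15, 8/45)
4. S is the centroid of triangle KMY ⇒ S = (4/45, 61/270)
line ES meets MY at A = (8/75, 16/225)
S = E + t·(A−E) with t = 5/6, so ES:SA = 5/6:1/6

ES:SA = 5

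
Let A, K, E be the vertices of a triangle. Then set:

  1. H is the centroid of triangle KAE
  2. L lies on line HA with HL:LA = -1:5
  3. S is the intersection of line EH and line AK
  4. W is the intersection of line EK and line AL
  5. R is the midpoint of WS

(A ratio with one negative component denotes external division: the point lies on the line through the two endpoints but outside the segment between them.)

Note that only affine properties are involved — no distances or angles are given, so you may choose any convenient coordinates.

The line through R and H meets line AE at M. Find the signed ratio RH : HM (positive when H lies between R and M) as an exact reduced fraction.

Choose coordinates A = (0, 0), K = (1, 0), E = (0, 1).
1. H is the centroid of triangle KAE ⇒ H = (1/3, 1/3)
2. L lies on line HA with HL:LA = -1:5 ⇒ L = (5/12, 5/12)
3. S is the intersection of line EH and line AK ⇒ S = (1/2, 0)
4. W is the intersection of line EK and line AL ⇒ W = (1/2, 1/2)
5. R is the midpoint of WS ⇒ R = (1/2, 1/4)
line RH meets AE at M = (0, 1/2)
H = R + t·(M−R) with t = 1/3, so RH:HM = 1/3:2/3

RH:HM = 1/2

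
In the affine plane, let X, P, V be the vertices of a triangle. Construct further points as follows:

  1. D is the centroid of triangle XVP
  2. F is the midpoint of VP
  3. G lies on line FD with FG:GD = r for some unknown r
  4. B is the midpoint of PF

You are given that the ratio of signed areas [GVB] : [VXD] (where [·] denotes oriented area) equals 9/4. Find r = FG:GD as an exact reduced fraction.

Assign X = (0, 0), P = (1, 0), V = (0, 1) — the answer is frame-independent, so this choice is without loss of generality.
1. D is the centroid of triangle XVP ⇒ D = (1/3, 1/3)
2. F is the midpoint of VP ⇒ F = (1/2, 1/2)
3. With FG:GD = r, write λ = r/(r+1) so G = F + λ·(D−F); G is affine-linear in λ
4. B is the midpoint of PF ⇒ B = (3/4, 1/4)
Every point depending on G is an affine combination of G and λ-independent points, so each such coordinate is linear in λ; the λ² term in each signed area is a multiple of (D−F)×(D−F) = 0, so 2·[GVB] and 2·[VXD] are each linear in λ. Evaluating at λ=0 and λ=1:
  2·[GVB] = -1/4·λ,   2·[VXD] = 1/3
So [GVB]:[VXD] = (-1/4·λ) / (1/3). Setting this equal to 9/4:
  -1/4·λ = 9/4·(1/3)  ⇒  λ = -3
Then r = λ/(1−λ) = (-3)/(4) = -3/4. Check: with r = -3/4, G = (1, 1) and [GVB]:[VXD] = 9/4 as required.

r = -3/4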